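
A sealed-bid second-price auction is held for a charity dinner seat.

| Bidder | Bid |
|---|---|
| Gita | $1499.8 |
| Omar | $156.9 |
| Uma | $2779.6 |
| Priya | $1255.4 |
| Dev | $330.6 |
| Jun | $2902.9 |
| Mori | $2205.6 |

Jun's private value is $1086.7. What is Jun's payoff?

Highest bid: Jun at $2902.9, so Jun wins.
Second-highest bid: Uma at $2779.6 — that is the price the winner pays.
Jun's payoff = value − price = $1086.7 − $2779.6 = −$1692.9.

−$1692.9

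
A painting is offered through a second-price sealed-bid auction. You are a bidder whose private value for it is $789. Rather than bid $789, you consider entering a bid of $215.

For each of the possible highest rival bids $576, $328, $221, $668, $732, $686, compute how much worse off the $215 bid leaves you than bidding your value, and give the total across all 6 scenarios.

The deviation costs you only when the competing bid falls strictly between $215 and $789; elsewhere both bids give the same outcome.
$576: truthful payoff $213, deviation payoff $0 → loss $213.
$328: truthful payoff $461, deviation payoff $0 → loss $461.
$221: truthful payoff $568, deviation payoff $0 → loss $568.
$668: truthful payoff $121, deviation payoff $0 → loss $121.
$732: truthful payoff $57, deviation payoff $0 → loss $57.
$686: truthful payoff $103, deviation payoff $0 → loss $103.
Total loss = $213 + $461 + $568 + $121 + $57 + $103 = $1523.
Truthful bidding weakly dominates here: raising your bid can only win items priced above your value, and lowering it can only forfeit items priced below.

$1523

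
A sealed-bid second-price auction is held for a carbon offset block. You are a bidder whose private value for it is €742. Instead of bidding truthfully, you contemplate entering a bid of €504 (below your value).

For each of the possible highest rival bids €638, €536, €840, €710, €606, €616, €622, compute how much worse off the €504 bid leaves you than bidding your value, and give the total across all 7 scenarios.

The deviation costs you only when the competing bid falls strictly between €504 and €742; elsewhere both bids give the same outcome.
€638: truthful payoff €104, deviation payoff €0 → loss €104.
€536: truthful payoff €206, deviation payoff €0 → loss €206.
€840: outcomes coincide → loss €0.
€710: truthful payoff €32, deviation payoff €0 → loss €32.
€606: truthful payoff €136, deviation payoff €0 → loss €136.
€616: truthful payoff €126, deviation payoff €0 → loss €126.
€622: truthful payoff €120, deviation payoff €0 → loss €120.
Total loss = €104 + €206 + €32 + €136 + €126 + €120 = €724.

€724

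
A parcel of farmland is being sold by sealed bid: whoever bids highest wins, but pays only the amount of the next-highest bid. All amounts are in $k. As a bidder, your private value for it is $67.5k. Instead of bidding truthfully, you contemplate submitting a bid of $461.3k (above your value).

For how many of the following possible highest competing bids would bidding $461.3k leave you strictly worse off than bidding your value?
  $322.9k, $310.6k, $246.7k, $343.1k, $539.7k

4

The deviation hurts exactly when the highest competing bid lies strictly between $67.5k and $461.3k — overbidding then wins at a price above your value.
$322.9k: inside the interval → strictly worse (loss $255.4k).
$310.6k: inside the interval → strictly worse (loss $243.1k).
$246.7k: inside the interval → strictly worse (loss $179.2k).
$343.1k: inside the interval → strictly worse (loss $275.6k).
$539.7k: above both → same outcome either way.
Count: 4.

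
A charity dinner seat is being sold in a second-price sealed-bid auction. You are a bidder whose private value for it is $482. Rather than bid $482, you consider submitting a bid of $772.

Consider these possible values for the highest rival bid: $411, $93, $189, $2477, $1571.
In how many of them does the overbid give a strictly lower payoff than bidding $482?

The deviation hurts exactly when the highest competing bid lies strictly between $482 and $772 — overbidding then wins at a price above your value.
$411: below both → same outcome either way.
$93: below both → same outcome either way.
$189: below both → same outcome either way.
$2477: above both → same outcome either way.
$1571: above both → same outcome either way.
Count: 0.

0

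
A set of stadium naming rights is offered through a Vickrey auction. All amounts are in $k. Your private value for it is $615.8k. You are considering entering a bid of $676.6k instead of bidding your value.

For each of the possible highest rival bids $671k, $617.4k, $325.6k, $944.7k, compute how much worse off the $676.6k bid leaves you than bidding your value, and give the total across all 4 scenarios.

$56.8k

The deviation costs you only when the competing bid falls strictly between $615.8k and $676.6k; elsewhere both bids give the same outcome.
$671k: truthful payoff $0k, deviation payoff −$55.2k → loss $55.2k.
$617.4k: truthful payoff $0k, deviation payoff −$1.6k → loss $1.6k.
$325.6k: outcomes coincide → loss $0k.
$944.7k: outcomes coincide → loss $0k.
Total loss = $55.2k + $1.6k = $56.8k.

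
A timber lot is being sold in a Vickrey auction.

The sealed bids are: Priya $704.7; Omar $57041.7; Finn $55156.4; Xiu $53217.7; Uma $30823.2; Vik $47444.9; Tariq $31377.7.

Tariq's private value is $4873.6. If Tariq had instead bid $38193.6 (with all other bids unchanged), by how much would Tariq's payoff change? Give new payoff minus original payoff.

$0

The highest bid among the other bidders is $57041.7; Tariq's bid doesn't change that.
Original bid $31377.7: Tariq is not highest (top rival bid is $57041.7); payoff $0.
Alternative bid $38193.6: Tariq is not highest (top rival bid is $57041.7); payoff $0.
Change in payoff = $0 − ($0) = $0.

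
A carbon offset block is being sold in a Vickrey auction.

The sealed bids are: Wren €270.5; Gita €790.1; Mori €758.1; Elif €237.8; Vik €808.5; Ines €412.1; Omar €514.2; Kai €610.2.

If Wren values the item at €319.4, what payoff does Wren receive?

Highest bid: Vik at €808.5, so Vik wins.
Second-highest bid: Gita at €790.1 — that is the price the winner pays.
Wren did not win, so Wren pays nothing and receives nothing: payoff €0.

€0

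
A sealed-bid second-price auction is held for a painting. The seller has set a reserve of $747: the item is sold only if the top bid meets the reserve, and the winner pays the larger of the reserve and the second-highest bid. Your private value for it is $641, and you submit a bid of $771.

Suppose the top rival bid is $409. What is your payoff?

Your bid $771 is the highest and exceeds the reserve.
Price = max(second-highest bid, reserve) = max($409, $747) = $747.
Payoff = $641 − $747 = −$106.

−$106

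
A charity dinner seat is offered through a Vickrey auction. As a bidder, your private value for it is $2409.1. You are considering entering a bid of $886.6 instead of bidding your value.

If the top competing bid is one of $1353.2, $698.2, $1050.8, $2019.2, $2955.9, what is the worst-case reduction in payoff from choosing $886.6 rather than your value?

$1353.2: truthful gives $1055.9, deviation gives $0 → loss $1055.9.
$698.2: same outcome either way → loss $0.
$1050.8: truthful gives $1358.3, deviation gives $0 → loss $1358.3.
$2019.2: truthful gives $389.9, deviation gives $0 → loss $389.9.
$2955.9: same outcome either way → loss $0.
Maximum loss: $1358.3.

$1358.3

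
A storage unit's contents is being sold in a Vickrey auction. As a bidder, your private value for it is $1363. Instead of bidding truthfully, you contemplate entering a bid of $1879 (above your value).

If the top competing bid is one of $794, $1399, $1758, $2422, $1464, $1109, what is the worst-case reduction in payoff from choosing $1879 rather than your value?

$395

$794: same outcome either way → loss $0.
$1399: truthful gives $0, deviation gives −$36 → loss $36.
$1758: truthful gives $0, deviation gives −$395 → loss $395.
$2422: same outcome either way → loss $0.
$1464: truthful gives $0, deviation gives −$101 → loss $101.
$1109: same outcome either way → loss $0.
Maximum loss: $395.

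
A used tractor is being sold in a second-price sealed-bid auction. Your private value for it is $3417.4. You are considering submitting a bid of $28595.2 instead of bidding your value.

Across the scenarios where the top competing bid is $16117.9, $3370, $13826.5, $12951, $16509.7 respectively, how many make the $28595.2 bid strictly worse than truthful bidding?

4

The deviation hurts exactly when the highest competing bid lies strictly between $3417.4 and $28595.2 — overbidding then wins at a price above your value.
$16117.9: inside the interval → strictly worse (loss $12700.5).
$3370: below both → same outcome either way.
$13826.5: inside the interval → strictly worse (loss $10409.1).
$12951: inside the interval → strictly worse (loss $9533.6).
$16509.7: inside the interval → strictly worse (loss $13092.3).
Count: 4.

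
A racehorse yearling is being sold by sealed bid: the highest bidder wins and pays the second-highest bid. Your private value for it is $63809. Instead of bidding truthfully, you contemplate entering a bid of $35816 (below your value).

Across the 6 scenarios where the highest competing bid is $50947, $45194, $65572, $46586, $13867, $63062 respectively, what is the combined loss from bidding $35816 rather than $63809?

$49447

The deviation costs you only when the competing bid falls strictly between $35816 and $63809; elsewhere both bids give the same outcome.
$50947: truthful payoff $12862, deviation payoff $0 → loss $12862.
$45194: truthful payoff $18615, deviation payoff $0 → loss $18615.
$65572: outcomes coincide → loss $0.
$46586: truthful payoff $17223, deviation payoff $0 → loss $17223.
$13867: outcomes coincide → loss $0.
$63062: truthful payoff $747, deviation payoff $0 → loss $747.
Total loss = $12862 + $18615 + $17223 + $747 = $49447.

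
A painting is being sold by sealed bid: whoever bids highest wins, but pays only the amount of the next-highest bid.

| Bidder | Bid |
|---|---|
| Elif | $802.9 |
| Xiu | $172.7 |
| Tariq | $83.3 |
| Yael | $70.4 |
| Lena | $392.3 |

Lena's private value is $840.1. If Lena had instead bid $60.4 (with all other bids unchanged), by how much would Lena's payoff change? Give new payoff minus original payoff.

The highest bid among the other bidders is $802.9; Lena's bid doesn't change that.
Original bid $392.3: Lena is not highest (top rival bid is $802.9); payoff $0.
Alternative bid $60.4: Lena is not highest (top rival bid is $802.9); payoff $0.
Change in payoff = $0 − ($0) = $0.

$0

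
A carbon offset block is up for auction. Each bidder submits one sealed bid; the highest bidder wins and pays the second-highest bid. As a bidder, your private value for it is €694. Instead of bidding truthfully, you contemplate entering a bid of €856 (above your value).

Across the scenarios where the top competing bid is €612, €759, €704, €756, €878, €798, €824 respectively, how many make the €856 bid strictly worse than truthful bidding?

5

The deviation hurts exactly when the highest competing bid lies strictly between €694 and €856 — overbidding then wins at a price above your value.
€612: below both → same outcome either way.
€759: inside the interval → strictly worse (loss €65).
€704: inside the interval → strictly worse (loss €10).
€756: inside the interval → strictly worse (loss €62).
€878: above both → same outcome either way.
€798: inside the interval → strictly worse (loss €104).
€824: inside the interval → strictly worse (loss €130).
Count: 5.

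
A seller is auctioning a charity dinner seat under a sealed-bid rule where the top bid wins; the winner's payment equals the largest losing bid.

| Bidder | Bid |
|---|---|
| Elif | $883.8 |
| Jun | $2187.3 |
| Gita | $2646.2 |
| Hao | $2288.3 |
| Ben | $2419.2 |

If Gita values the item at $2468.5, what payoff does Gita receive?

$49.3

Highest bid: Gita at $2646.2, so Gita wins.
Second-highest bid: Ben at $2419.2 — that is the price the winner pays.
Gita's payoff = value − price = $2468.5 − $2419.2 = $49.3.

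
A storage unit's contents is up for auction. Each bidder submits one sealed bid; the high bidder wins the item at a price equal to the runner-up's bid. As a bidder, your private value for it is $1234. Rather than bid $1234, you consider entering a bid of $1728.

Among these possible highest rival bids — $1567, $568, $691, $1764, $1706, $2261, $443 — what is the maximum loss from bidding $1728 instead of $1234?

$472

$1567: truthful gives $0, deviation gives −$333 → loss $333.
$568: same outcome either way → loss $0.
$691: same outcome either way → loss $0.
$1764: same outcome either way → loss $0.
$1706: truthful gives $0, deviation gives −$472 → loss $472.
$2261: same outcome either way → loss $0.
$443: same outcome either way → loss $0.
Maximum loss: $472.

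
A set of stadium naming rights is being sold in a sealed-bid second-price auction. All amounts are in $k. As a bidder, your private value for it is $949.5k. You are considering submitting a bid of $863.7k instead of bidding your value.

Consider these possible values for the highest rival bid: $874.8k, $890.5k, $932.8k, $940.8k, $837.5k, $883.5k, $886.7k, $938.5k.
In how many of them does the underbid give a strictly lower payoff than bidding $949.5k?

The deviation hurts exactly when the highest competing bid lies strictly between $863.7k and $949.5k — underbidding then forfeits a profitable win.
$874.8k: inside the interval → strictly worse (loss $74.7k).
$890.5k: inside the interval → strictly worse (loss $59k).
$932.8k: inside the interval → strictly worse (loss $16.7k).
$940.8k: inside the interval → strictly worse (loss $8.7k).
$837.5k: below both → same outcome either way.
$883.5k: inside the interval → strictly worse (loss $66k).
$886.7k: inside the interval → strictly worse (loss $62.8k).
$938.5k: inside the interval → strictly worse (loss $11k).
Count: 7.

7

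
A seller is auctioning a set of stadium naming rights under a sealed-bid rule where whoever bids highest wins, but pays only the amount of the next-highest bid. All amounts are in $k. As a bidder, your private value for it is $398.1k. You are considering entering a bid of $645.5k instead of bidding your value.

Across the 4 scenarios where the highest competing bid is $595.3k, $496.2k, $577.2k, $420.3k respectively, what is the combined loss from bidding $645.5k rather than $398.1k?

$496.6k

The deviation costs you only when the competing bid falls strictly between $398.1k and $645.5k; elsewhere both bids give the same outcome.
$595.3k: truthful payoff $0k, deviation payoff −$197.2k → loss $197.2k.
$496.2k: truthful payoff $0k, deviation payoff −$98.1k → loss $98.1k.
$577.2k: truthful payoff $0k, deviation payoff −$179.1k → loss $179.1k.
$420.3k: truthful payoff $0k, deviation payoff −$22.2k → loss $22.2k.
Total loss = $197.2k + $98.1k + $179.1k + $22.2k = $496.6k.
Because the price is fixed by the runner-up's bid, deviating from your value can only change a good outcome into a bad one — never the reverse.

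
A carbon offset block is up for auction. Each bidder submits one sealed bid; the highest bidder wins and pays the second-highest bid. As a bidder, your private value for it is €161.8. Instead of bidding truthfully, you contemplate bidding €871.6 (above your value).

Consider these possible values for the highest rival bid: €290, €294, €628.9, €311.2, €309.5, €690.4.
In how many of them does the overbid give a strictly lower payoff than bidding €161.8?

The deviation hurts exactly when the highest competing bid lies strictly between €161.8 and €871.6 — overbidding then wins at a price above your value.
€290: inside the interval → strictly worse (loss €128.2).
€294: inside the interval → strictly worse (loss €132.2).
€628.9: inside the interval → strictly worse (loss €467.1).
€311.2: inside the interval → strictly worse (loss €149.4).
€309.5: inside the interval → strictly worse (loss €147.7).
€690.4: inside the interval → strictly worse (loss €528.6).
Count: 6.

6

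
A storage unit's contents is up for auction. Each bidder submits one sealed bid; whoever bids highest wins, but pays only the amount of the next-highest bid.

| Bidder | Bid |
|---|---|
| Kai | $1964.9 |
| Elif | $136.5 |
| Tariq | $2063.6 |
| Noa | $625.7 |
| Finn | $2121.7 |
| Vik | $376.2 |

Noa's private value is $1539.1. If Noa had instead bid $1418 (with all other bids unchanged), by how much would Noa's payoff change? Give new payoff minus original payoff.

The highest bid among the other bidders is $2121.7; Noa's bid doesn't change that.
Original bid $625.7: Noa is not highest (top rival bid is $2121.7); payoff $0.
Alternative bid $1418: Noa is not highest (top rival bid is $2121.7); payoff $0.
Change in payoff = $0 − ($0) = $0.

$0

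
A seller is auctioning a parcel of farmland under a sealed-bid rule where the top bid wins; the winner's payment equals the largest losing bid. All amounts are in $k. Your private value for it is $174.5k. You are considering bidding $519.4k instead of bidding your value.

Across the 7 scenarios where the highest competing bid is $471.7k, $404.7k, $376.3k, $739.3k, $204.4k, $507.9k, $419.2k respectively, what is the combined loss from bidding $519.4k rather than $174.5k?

The deviation costs you only when the competing bid falls strictly between $174.5k and $519.4k; elsewhere both bids give the same outcome.
$471.7k: truthful payoff $0k, deviation payoff −$297.2k → loss $297.2k.
$404.7k: truthful payoff $0k, deviation payoff −$230.2k → loss $230.2k.
$376.3k: truthful payoff $0k, deviation payoff −$201.8k → loss $201.8k.
$739.3k: outcomes coincide → loss $0k.
$204.4k: truthful payoff $0k, deviation payoff −$29.9k → loss $29.9k.
$507.9k: truthful payoff $0k, deviation payoff −$333.4k → loss $333.4k.
$419.2k: truthful payoff $0k, deviation payoff −$244.7k → loss $244.7k.
Total loss = $297.2k + $230.2k + $201.8k + $29.9k + $333.4k + $244.7k = $1337.2k.

$1337.2k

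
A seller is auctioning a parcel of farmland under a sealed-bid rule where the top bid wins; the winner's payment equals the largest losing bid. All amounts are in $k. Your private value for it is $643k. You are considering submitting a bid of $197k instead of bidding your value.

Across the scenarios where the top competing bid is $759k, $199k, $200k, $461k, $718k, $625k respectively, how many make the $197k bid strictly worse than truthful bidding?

4

The deviation hurts exactly when the highest competing bid lies strictly between $197k and $643k — underbidding then forfeits a profitable win.
$759k: above both → same outcome either way.
$199k: inside the interval → strictly worse (loss $444k).
$200k: inside the interval → strictly worse (loss $443k).
$461k: inside the interval → strictly worse (loss $182k).
$718k: above both → same outcome either way.
$625k: inside the interval → strictly worse (loss $18k).
Count: 4.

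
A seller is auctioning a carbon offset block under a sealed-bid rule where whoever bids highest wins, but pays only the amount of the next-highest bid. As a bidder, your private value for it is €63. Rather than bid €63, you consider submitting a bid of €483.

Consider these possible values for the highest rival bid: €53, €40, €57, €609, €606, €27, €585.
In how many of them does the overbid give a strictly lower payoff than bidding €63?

The deviation hurts exactly when the highest competing bid lies strictly between €63 and €483 — overbidding then wins at a price above your value.
€53: below both → same outcome either way.
€40: below both → same outcome either way.
€57: below both → same outcome either way.
€609: above both → same outcome either way.
€606: above both → same outcome either way.
€27: below both → same outcome either way.
€585: above both → same outcome either way.
Count: 0.

0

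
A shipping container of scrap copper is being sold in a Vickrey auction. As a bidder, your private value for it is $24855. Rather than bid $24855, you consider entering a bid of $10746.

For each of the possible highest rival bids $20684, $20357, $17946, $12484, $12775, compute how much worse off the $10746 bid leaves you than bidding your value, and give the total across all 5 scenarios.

$40029

The deviation costs you only when the competing bid falls strictly between $10746 and $24855; elsewhere both bids give the same outcome.
$20684: truthful payoff $4171, deviation payoff $0 → loss $4171.
$20357: truthful payoff $4498, deviation payoff $0 → loss $4498.
$17946: truthful payoff $6909, deviation payoff $0 → loss $6909.
$12484: truthful payoff $12371, deviation payoff $0 → loss $12371.
$12775: truthful payoff $12080, deviation payoff $0 → loss $12080.
Total loss = $4171 + $4498 + $6909 + $12371 + $12080 = $40029.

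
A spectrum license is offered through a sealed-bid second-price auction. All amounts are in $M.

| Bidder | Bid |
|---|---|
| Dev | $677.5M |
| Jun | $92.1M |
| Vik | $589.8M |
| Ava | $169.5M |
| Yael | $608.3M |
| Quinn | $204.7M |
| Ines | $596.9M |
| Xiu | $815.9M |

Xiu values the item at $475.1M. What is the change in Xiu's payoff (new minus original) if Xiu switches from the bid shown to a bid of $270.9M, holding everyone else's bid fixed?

$202.4M

The highest bid among the other bidders is $677.5M; Xiu's bid doesn't change that.
Original bid $815.9M: Xiu is highest, pays the top rival bid $677.5M; payoff $475.1M − $677.5M = −$202.4M.
Alternative bid $270.9M: Xiu is not highest (top rival bid is $677.5M); payoff $0M.
Change in payoff = $0M − (−$202.4M) = $202.4M.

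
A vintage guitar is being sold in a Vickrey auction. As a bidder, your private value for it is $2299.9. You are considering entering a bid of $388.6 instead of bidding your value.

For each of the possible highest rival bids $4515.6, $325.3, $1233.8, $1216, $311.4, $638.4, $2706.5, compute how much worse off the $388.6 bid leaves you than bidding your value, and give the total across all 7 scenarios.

$3811.5

The deviation costs you only when the competing bid falls strictly between $388.6 and $2299.9; elsewhere both bids give the same outcome.
$4515.6: outcomes coincide → loss $0.
$325.3: outcomes coincide → loss $0.
$1233.8: truthful payoff $1066.1, deviation payoff $0 → loss $1066.1.
$1216: truthful payoff $1083.9, deviation payoff $0 → loss $1083.9.
$311.4: outcomes coincide → loss $0.
$638.4: truthful payoff $1661.5, deviation payoff $0 → loss $1661.5.
$2706.5: outcomes coincide → loss $0.
Total loss = $1066.1 + $1083.9 + $1661.5 = $3811.5.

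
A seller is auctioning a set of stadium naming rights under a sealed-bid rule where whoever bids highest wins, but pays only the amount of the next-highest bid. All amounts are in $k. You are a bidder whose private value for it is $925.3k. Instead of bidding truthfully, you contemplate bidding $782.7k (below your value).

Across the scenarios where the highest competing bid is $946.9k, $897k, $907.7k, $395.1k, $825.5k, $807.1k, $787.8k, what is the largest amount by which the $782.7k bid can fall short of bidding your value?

$946.9k: same outcome either way → loss $0k.
$897k: truthful gives $28.3k, deviation gives $0k → loss $28.3k.
$907.7k: truthful gives $17.6k, deviation gives $0k → loss $17.6k.
$395.1k: same outcome either way → loss $0k.
$825.5k: truthful gives $99.8k, deviation gives $0k → loss $99.8k.
$807.1k: truthful gives $118.2k, deviation gives $0k → loss $118.2k.
$787.8k: truthful gives $137.5k, deviation gives $0k → loss $137.5k.
Maximum loss: $137.5k.

$137.5k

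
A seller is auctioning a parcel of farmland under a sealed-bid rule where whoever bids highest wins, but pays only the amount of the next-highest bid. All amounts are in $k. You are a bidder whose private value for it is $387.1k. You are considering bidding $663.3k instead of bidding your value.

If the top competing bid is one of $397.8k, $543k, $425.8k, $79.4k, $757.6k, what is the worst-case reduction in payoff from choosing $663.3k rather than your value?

$397.8k: truthful gives $0k, deviation gives −$10.7k → loss $10.7k.
$543k: truthful gives $0k, deviation gives −$155.9k → loss $155.9k.
$425.8k: truthful gives $0k, deviation gives −$38.7k → loss $38.7k.
$79.4k: same outcome either way → loss $0k.
$757.6k: same outcome either way → loss $0k.
Maximum loss: $155.9k.

$155.9k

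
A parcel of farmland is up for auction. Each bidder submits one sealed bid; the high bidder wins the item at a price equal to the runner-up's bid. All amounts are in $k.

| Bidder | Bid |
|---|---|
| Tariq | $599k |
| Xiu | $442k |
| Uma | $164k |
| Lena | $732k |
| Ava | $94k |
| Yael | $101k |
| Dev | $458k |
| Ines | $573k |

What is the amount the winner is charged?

Highest bid: Lena at $732k, so Lena wins.
Second-highest bid: Tariq at $599k — that is the price the winner pays.

$599k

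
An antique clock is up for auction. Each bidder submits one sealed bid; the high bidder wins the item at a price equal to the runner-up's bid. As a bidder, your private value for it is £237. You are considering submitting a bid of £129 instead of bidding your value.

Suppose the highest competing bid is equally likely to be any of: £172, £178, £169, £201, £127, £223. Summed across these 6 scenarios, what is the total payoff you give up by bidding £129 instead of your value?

£242

The deviation costs you only when the competing bid falls strictly between £129 and £237; elsewhere both bids give the same outcome.
£172: truthful payoff £65, deviation payoff £0 → loss £65.
£178: truthful payoff £59, deviation payoff £0 → loss £59.
£169: truthful payoff £68, deviation payoff £0 → loss £68.
£201: truthful payoff £36, deviation payoff £0 → loss £36.
£127: outcomes coincide → loss £0.
£223: truthful payoff £14, deviation payoff £0 → loss £14.
Total loss = £65 + £59 + £68 + £36 + £14 = £242.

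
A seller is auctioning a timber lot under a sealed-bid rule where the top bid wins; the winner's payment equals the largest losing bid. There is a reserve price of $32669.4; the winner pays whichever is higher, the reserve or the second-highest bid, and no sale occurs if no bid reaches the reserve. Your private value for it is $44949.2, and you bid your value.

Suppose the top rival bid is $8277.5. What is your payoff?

$12279.8

Your bid $44949.2 is the highest and exceeds the reserve.
Price = max(second-highest bid, reserve) = max($8277.5, $32669.4) = $32669.4.
Payoff = $44949.2 − $32669.4 = $12279.8.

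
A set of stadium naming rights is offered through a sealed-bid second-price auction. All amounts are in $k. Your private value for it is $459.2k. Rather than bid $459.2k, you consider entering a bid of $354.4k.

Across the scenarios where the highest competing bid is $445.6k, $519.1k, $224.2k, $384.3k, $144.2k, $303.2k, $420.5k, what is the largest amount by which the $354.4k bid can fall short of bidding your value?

$74.9k

$445.6k: truthful gives $13.6k, deviation gives $0k → loss $13.6k.
$519.1k: same outcome either way → loss $0k.
$224.2k: same outcome either way → loss $0k.
$384.3k: truthful gives $74.9k, deviation gives $0k → loss $74.9k.
$144.2k: same outcome either way → loss $0k.
$303.2k: same outcome either way → loss $0k.
$420.5k: truthful gives $38.7k, deviation gives $0k → loss $38.7k.
Maximum loss: $74.9k.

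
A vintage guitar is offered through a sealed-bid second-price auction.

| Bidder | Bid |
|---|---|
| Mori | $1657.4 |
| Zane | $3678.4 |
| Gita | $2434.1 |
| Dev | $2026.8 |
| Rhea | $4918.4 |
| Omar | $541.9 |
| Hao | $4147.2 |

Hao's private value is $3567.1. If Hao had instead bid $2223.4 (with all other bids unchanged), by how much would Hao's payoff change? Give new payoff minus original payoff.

$0

The highest bid among the other bidders is $4918.4; Hao's bid doesn't change that.
Original bid $4147.2: Hao is not highest (top rival bid is $4918.4); payoff $0.
Alternative bid $2223.4: Hao is not highest (top rival bid is $4918.4); payoff $0.
Change in payoff = $0 − ($0) = $0.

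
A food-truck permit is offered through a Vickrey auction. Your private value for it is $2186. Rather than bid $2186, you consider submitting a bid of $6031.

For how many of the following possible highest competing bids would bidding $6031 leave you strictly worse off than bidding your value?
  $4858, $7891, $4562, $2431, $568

The deviation hurts exactly when the highest competing bid lies strictly between $2186 and $6031 — overbidding then wins at a price above your value.
$4858: inside the interval → strictly worse (loss $2672).
$7891: above both → same outcome either way.
$4562: inside the interval → strictly worse (loss $2376).
$2431: inside the interval → strictly worse (loss $245).
$568: below both → same outcome either way.
Count: 3.

3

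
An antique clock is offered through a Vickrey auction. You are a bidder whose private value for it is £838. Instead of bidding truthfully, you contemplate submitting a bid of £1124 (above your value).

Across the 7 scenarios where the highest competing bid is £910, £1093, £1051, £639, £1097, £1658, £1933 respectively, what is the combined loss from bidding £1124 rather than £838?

The deviation costs you only when the competing bid falls strictly between £838 and £1124; elsewhere both bids give the same outcome.
£910: truthful payoff £0, deviation payoff −£72 → loss £72.
£1093: truthful payoff £0, deviation payoff −£255 → loss £255.
£1051: truthful payoff £0, deviation payoff −£213 → loss £213.
£639: outcomes coincide → loss £0.
£1097: truthful payoff £0, deviation payoff −£259 → loss £259.
£1658: outcomes coincide → loss £0.
£1933: outcomes coincide → loss £0.
Total loss = £72 + £255 + £213 + £259 = £799.

£799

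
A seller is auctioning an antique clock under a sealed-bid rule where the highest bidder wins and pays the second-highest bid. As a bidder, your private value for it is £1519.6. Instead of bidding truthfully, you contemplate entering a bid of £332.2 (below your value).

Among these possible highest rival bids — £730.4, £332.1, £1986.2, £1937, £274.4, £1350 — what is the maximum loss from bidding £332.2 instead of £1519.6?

£789.2

£730.4: truthful gives £789.2, deviation gives £0 → loss £789.2.
£332.1: same outcome either way → loss £0.
£1986.2: same outcome either way → loss £0.
£1937: same outcome either way → loss £0.
£274.4: same outcome either way → loss £0.
£1350: truthful gives £169.6, deviation gives £0 → loss £169.6.
Maximum loss: £789.2.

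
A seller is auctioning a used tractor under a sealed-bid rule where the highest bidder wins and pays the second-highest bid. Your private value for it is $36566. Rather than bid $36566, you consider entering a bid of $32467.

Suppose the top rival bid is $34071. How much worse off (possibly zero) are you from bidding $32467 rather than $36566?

Bidding your value $36566: you win (since $36566 > $34071) and pay $34071. Payoff $2495.
Bidding $32467: you lose. Payoff $0.
The competing bid $34071 lies between your shaded bid and your value, so underbidding forfeits an item you could have won at a profitable price.
Loss from deviating = $2495 − ($0) = $2495.
Because the price is fixed by the runner-up's bid, deviating from your value can only change a good outcome into a bad one — never the reverse.

$2495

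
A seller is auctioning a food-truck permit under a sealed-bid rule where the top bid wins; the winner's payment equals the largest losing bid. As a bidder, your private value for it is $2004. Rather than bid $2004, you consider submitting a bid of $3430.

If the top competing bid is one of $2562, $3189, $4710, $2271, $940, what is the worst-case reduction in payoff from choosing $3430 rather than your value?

$2562: truthful gives $0, deviation gives −$558 → loss $558.
$3189: truthful gives $0, deviation gives −$1185 → loss $1185.
$4710: same outcome either way → loss $0.
$2271: truthful gives $0, deviation gives −$267 → loss $267.
$940: same outcome either way → loss $0.
Maximum loss: $1185.

$1185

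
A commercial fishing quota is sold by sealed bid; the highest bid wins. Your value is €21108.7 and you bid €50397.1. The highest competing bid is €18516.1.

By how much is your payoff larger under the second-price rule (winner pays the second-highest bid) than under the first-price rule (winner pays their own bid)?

You have the highest bid, so you win under either rule.
Second-price: pay €18516.1 → payoff €2592.6.
First-price: pay your own bid €50397.1 → payoff −€29288.4.
Difference = €2592.6 − (−€29288.4) = €31881.

€31881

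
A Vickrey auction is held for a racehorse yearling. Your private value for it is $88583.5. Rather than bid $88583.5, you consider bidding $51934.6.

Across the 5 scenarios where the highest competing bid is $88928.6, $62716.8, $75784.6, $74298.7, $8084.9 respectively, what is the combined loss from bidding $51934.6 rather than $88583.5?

The deviation costs you only when the competing bid falls strictly between $51934.6 and $88583.5; elsewhere both bids give the same outcome.
$88928.6: outcomes coincide → loss $0.
$62716.8: truthful payoff $25866.7, deviation payoff $0 → loss $25866.7.
$75784.6: truthful payoff $12798.9, deviation payoff $0 → loss $12798.9.
$74298.7: truthful payoff $14284.8, deviation payoff $0 → loss $14284.8.
$8084.9: outcomes coincide → loss $0.
Total loss = $25866.7 + $12798.9 + $14284.8 = $52950.4.
In a second-price auction your bid sets only whether you win, not what you pay, so bidding your true value is weakly dominant.

$52950.4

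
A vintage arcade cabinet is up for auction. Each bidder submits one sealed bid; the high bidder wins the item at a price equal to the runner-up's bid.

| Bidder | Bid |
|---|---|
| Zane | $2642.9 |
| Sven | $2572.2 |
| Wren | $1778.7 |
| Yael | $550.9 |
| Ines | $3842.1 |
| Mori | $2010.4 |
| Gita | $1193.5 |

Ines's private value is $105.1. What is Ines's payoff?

Highest bid: Ines at $3842.1, so Ines wins.
Second-highest bid: Zane at $2642.9 — that is the price the winner pays.
Ines's payoff = value − price = $105.1 − $2642.9 = −$2537.8.

−$2537.8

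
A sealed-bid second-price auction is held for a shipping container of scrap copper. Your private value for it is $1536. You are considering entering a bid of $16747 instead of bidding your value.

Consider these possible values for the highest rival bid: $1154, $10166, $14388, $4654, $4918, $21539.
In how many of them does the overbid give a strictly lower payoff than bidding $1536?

The deviation hurts exactly when the highest competing bid lies strictly between $1536 and $16747 — overbidding then wins at a price above your value.
$1154: below both → same outcome either way.
$10166: inside the interval → strictly worse (loss $8630).
$14388: inside the interval → strictly worse (loss $12852).
$4654: inside the interval → strictly worse (loss $3118).
$4918: inside the interval → strictly worse (loss $3382).
$21539: above both → same outcome either way.
Count: 4.

4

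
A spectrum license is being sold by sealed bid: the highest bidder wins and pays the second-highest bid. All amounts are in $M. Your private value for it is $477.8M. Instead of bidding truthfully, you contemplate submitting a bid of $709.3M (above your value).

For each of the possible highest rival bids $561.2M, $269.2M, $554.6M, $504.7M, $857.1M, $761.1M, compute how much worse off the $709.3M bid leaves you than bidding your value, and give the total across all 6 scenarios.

$187.1M

The deviation costs you only when the competing bid falls strictly between $477.8M and $709.3M; elsewhere both bids give the same outcome.
$561.2M: truthful payoff $0M, deviation payoff −$83.4M → loss $83.4M.
$269.2M: outcomes coincide → loss $0M.
$554.6M: truthful payoff $0M, deviation payoff −$76.8M → loss $76.8M.
$504.7M: truthful payoff $0M, deviation payoff −$26.9M → loss $26.9M.
$857.1M: outcomes coincide → loss $0M.
$761.1M: outcomes coincide → loss $0M.
Total loss = $83.4M + $76.8M + $26.9M = $187.1M.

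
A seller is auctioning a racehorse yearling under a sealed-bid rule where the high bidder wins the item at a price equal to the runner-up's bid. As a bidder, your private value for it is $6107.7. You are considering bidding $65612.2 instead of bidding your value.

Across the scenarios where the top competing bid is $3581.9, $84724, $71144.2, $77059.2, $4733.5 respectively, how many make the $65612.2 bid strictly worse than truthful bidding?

The deviation hurts exactly when the highest competing bid lies strictly between $6107.7 and $65612.2 — overbidding then wins at a price above your value.
$3581.9: below both → same outcome either way.
$84724: above both → same outcome either way.
$71144.2: above both → same outcome either way.
$77059.2: above both → same outcome either way.
$4733.5: below both → same outcome either way.
Count: 0.

0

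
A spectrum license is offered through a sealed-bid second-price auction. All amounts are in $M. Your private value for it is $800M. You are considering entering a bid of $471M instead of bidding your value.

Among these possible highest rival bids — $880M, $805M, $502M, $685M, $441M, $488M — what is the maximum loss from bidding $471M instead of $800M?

$880M: same outcome either way → loss $0M.
$805M: same outcome either way → loss $0M.
$502M: truthful gives $298M, deviation gives $0M → loss $298M.
$685M: truthful gives $115M, deviation gives $0M → loss $115M.
$441M: same outcome either way → loss $0M.
$488M: truthful gives $312M, deviation gives $0M → loss $312M.
Maximum loss: $312M.

$312M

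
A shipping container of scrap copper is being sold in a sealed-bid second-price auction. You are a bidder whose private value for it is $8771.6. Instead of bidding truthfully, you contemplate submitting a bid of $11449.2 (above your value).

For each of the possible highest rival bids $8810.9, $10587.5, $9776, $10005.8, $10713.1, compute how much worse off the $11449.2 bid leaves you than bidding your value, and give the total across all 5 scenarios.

$6035.3

The deviation costs you only when the competing bid falls strictly between $8771.6 and $11449.2; elsewhere both bids give the same outcome.
$8810.9: truthful payoff $0, deviation payoff −$39.3 → loss $39.3.
$10587.5: truthful payoff $0, deviation payoff −$1815.9 → loss $1815.9.
$9776: truthful payoff $0, deviation payoff −$1004.4 → loss $1004.4.
$10005.8: truthful payoff $0, deviation payoff −$1234.2 → loss $1234.2.
$10713.1: truthful payoff $0, deviation payoff −$1941.5 → loss $1941.5.
Total loss = $39.3 + $1815.9 + $1004.4 + $1234.2 + $1941.5 = $6035.3.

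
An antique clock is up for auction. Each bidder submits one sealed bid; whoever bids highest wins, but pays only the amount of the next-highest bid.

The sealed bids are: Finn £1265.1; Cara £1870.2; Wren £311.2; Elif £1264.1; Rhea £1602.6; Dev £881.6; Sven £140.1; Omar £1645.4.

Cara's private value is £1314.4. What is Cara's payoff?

−£331

Highest bid: Cara at £1870.2, so Cara wins.
Second-highest bid: Omar at £1645.4 — that is the price the winner pays.
Cara's payoff = value − price = £1314.4 − £1645.4 = −£331.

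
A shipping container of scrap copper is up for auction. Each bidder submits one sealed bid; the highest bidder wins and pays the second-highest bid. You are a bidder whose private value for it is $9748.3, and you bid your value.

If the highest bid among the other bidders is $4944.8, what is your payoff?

Your bid $9748.3 exceeds the highest competing bid $4944.8, so you win.
In a second-price auction the winner pays the second-highest bid, $4944.8.
Payoff = value − price = $9748.3 − $4944.8 = $4803.5.

$4803.5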